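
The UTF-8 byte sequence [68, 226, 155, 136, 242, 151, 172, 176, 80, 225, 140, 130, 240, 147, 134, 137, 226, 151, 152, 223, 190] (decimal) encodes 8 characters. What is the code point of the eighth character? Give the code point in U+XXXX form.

Offset 0: leading byte 0x44 = 01000100 → 1-byte char #1 = 44.
Offset 1: leading byte 0xE2 = 11100010 → 3-byte char #2 = E2 9B 88.
Offset 4: leading byte 0xF2 = 11110010 → 4-byte char #3 = F2 97 AC B0.
Offset 8: leading byte 0x50 = 01010000 → 1-byte char #4 = 50.
Offset 9: leading byte 0xE1 = 11100001 → 3-byte char #5 = E1 8C 82.
Offset 12: leading byte 0xF0 = 11110000 → 4-byte char #6 = F0 93 86 89.
Offset 16: leading byte 0xE2 = 11100010 → 3-byte char #7 = E2 97 98.
Offset 19: leading byte 0xDF = 11011111 → 2-byte char #8 = DF BE.
Leading byte 0xDF = 11011111 matches 110xxxxx → 2-byte sequence.
Byte 1: 0xDF = 11011111, payload 11111 (5 bits).
Byte 2: 0xBE = 10111110 (10xxxxxx ✓), payload 111110.
Concatenate: 11111111110 = 0x7FE (11 bits → U+07FE).

U+07FE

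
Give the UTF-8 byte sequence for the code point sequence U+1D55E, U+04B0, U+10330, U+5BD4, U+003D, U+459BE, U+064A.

U+1D55E: 4-byte form → F0 9D 95 9E.
U+04B0: 2-byte form → D2 B0.
U+10330: 4-byte form → F0 90 8C B0.
U+5BD4: 3-byte form → E5 AF 94.
U+003D: 1-byte form → 3D.
U+459BE: 4-byte form → F1 85 A6 BE.
U+064A: 2-byte form → D9 8A.
Concatenated (20 bytes): F0 9D 95 9E D2 B0 F0 90 8C B0 E5 AF 94 3D F1 85 A6 BE D9 8A.

F0 9D 95 9E D2 B0 F0 90 8C B0 E5 AF 94 3D F1 85 A6 BE D9 8A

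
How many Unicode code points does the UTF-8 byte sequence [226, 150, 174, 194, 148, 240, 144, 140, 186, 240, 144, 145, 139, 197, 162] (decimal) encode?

5

Byte at offset 0: 0xE2 = 11100010 → 3-byte char (#1). Advance 3.
Byte at offset 3: 0xC2 = 11000010 → 2-byte char (#2). Advance 2.
Byte at offset 5: 0xF0 = 11110000 → 4-byte char (#3). Advance 4.
Byte at offset 9: 0xF0 = 11110000 → 4-byte char (#4). Advance 4.
Byte at offset 13: 0xC5 = 11000101 → 2-byte char (#5). Advance 2.
Reached end at offset 15 after 5 code points.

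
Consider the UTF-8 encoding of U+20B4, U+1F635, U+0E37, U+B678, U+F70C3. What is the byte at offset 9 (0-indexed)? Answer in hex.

0xB7

U+20B4 → 3-byte form E2 82 B4 at offsets 0–2.
U+1F635 → 4-byte form F0 9F 98 B5 at offsets 3–6.
U+0E37 → 3-byte form E0 B8 B7 at offsets 7–9.
Offset 9 falls in char 3's range; it's byte 3 of E0 B8 B7 = 0xB7.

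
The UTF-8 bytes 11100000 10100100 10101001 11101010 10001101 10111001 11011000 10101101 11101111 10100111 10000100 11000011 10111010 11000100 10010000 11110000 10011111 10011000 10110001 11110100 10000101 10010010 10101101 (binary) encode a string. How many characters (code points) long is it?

8

Byte at offset 0: 0xE0 = 11100000 → 3-byte char (#1). Advance 3.
Byte at offset 3: 0xEA = 11101010 → 3-byte char (#2). Advance 3.
Byte at offset 6: 0xD8 = 11011000 → 2-byte char (#3). Advance 2.
Byte at offset 8: 0xEF = 11101111 → 3-byte char (#4). Advance 3.
Byte at offset 11: 0xC3 = 11000011 → 2-byte char (#5). Advance 2.
Byte at offset 13: 0xC4 = 11000100 → 2-byte char (#6). Advance 2.
Byte at offset 15: 0xF0 = 11110000 → 4-byte char (#7). Advance 4.
Byte at offset 19: 0xF4 = 11110100 → 4-byte char (#8). Advance 4.
Reached end at offset 23 after 8 code points.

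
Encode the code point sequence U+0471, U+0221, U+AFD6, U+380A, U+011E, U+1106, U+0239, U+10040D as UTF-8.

U+0471: 2-byte form → D1 B1.
U+0221: 2-byte form → C8 A1.
U+AFD6: 3-byte form → EA BF 96.
U+380A: 3-byte form → E3 A0 8A.
U+011E: 2-byte form → C4 9E.
U+1106: 3-byte form → E1 84 86.
U+0239: 2-byte form → C8 B9.
U+10040D: 4-byte form → F4 80 90 8D.
Concatenated (21 bytes): D1 B1 C8 A1 EA BF 96 E3 A0 8A C4 9E E1 84 86 C8 B9 F4 80 90 8D.

D1 B1 C8 A1 EA BF 96 E3 A0 8A C4 9E E1 84 86 C8 B9 F4 80 90 8D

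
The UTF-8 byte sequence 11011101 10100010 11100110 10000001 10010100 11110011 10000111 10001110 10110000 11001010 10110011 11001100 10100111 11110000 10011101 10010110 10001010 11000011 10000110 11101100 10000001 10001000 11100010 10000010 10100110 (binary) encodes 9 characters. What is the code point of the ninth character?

Offset 0: leading byte 0xDD = 11011101 → 2-byte char #1 = DD A2.
Offset 2: leading byte 0xE6 = 11100110 → 3-byte char #2 = E6 81 94.
Offset 5: leading byte 0xF3 = 11110011 → 4-byte char #3 = F3 87 8E B0.
Offset 9: leading byte 0xCA = 11001010 → 2-byte char #4 = CA B3.
Offset 11: leading byte 0xCC = 11001100 → 2-byte char #5 = CC A7.
Offset 13: leading byte 0xF0 = 11110000 → 4-byte char #6 = F0 9D 96 8A.
Offset 17: leading byte 0xC3 = 11000011 → 2-byte char #7 = C3 86.
Offset 19: leading byte 0xEC = 11101100 → 3-byte char #8 = EC 81 88.
Offset 22: leading byte 0xE2 = 11100010 → 3-byte char #9 = E2 82 A6.
Leading byte 0xE2 = 11100010 matches 1110xxxx → 3-byte sequence.
Byte 1: 0xE2 = 11100010, payload 0010 (4 bits).
Byte 2: 0x82 = 10000010 (10xxxxxx ✓), payload 000010.
Byte 3: 0xA6 = 10100110 (10xxxxxx ✓), payload 100110.
Concatenate: 0010000010100110 = 0x20A6 (16 bits → U+20A6).

U+20A6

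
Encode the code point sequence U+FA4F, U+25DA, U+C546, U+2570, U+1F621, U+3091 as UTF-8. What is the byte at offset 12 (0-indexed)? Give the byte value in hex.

U+FA4F → 3-byte form EF A9 8F at offsets 0–2.
U+25DA → 3-byte form E2 97 9A at offsets 3–5.
U+C546 → 3-byte form EC 95 86 at offsets 6–8.
U+2570 → 3-byte form E2 95 B0 at offsets 9–11.
U+1F621 → 4-byte form F0 9F 98 A1 at offsets 12–15.
Offset 12 falls in char 5's range; it's byte 1 of F0 9F 98 A1 = 0xF0.

0xF0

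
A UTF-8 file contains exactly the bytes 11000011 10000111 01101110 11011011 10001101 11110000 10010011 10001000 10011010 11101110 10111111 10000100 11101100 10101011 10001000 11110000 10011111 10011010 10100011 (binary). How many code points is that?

Byte at offset 0: 0xC3 = 11000011 → 2-byte char (#1). Advance 2.
Byte at offset 2: 0x6E = 01101110 → 1-byte char (#2). Advance 1.
Byte at offset 3: 0xDB = 11011011 → 2-byte char (#3). Advance 2.
Byte at offset 5: 0xF0 = 11110000 → 4-byte char (#4). Advance 4.
Byte at offset 9: 0xEE = 11101110 → 3-byte char (#5). Advance 3.
Byte at offset 12: 0xEC = 11101100 → 3-byte char (#6). Advance 3.
Byte at offset 15: 0xF0 = 11110000 → 4-byte char (#7). Advance 4.
Reached end at offset 19 after 7 code points.

7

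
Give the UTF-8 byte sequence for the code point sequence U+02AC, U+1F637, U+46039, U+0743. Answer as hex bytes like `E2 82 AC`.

U+02AC: 2-byte form → CA AC.
U+1F637: 4-byte form → F0 9F 98 B7.
U+46039: 4-byte form → F1 86 80 B9.
U+0743: 2-byte form → DD 83.
Concatenated (12 bytes): CA AC F0 9F 98 B7 F1 86 80 B9 DD 83.

CA AC F0 9F 98 B7 F1 86 80 B9 DD 83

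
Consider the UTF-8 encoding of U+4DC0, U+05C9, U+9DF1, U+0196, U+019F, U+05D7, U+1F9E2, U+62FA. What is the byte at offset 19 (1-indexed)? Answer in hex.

0xE6

1-indexed offset 19 is 0-indexed offset 18.
U+4DC0 → 3-byte form E4 B7 80 at offsets 0–2.
U+05C9 → 2-byte form D7 89 at offsets 3–4.
U+9DF1 → 3-byte form E9 B7 B1 at offsets 5–7.
U+0196 → 2-byte form C6 96 at offsets 8–9.
U+019F → 2-byte form C6 9F at offsets 10–11.
U+05D7 → 2-byte form D7 97 at offsets 12–13.
U+1F9E2 → 4-byte form F0 9F A7 A2 at offsets 14–17.
U+62FA → 3-byte form E6 8B BA at offsets 18–20.
Offset 18 falls in char 8's range; it's byte 1 of E6 8B BA = 0xE6.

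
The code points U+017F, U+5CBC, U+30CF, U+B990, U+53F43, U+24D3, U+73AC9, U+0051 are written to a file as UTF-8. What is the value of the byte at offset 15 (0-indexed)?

U+017F → 2-byte form C5 BF at offsets 0–1.
U+5CBC → 3-byte form E5 B2 BC at offsets 2–4.
U+30CF → 3-byte form E3 83 8F at offsets 5–7.
U+B990 → 3-byte form EB A6 90 at offsets 8–10.
U+53F43 → 4-byte form F1 93 BD 83 at offsets 11–14.
U+24D3 → 3-byte form E2 93 93 at offsets 15–17.
Offset 15 falls in char 6's range; it's byte 1 of E2 93 93 = 0xE2.

0xE2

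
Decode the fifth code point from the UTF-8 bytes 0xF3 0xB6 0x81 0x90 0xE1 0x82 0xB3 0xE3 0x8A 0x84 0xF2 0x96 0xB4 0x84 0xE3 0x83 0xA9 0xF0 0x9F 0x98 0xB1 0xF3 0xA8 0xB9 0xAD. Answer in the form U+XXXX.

U+30E9

Offset 0: leading byte 0xF3 = 11110011 → 4-byte char #1 = F3 B6 81 90.
Offset 4: leading byte 0xE1 = 11100001 → 3-byte char #2 = E1 82 B3.
Offset 7: leading byte 0xE3 = 11100011 → 3-byte char #3 = E3 8A 84.
Offset 10: leading byte 0xF2 = 11110010 → 4-byte char #4 = F2 96 B4 84.
Offset 14: leading byte 0xE3 = 11100011 → 3-byte char #5 = E3 83 A9.
Leading byte 0xE3 = 11100011 matches 1110xxxx → 3-byte sequence.
Byte 1: 0xE3 = 11100011, payload 0011 (4 bits).
Byte 2: 0x83 = 10000011 (10xxxxxx ✓), payload 000011.
Byte 3: 0xA9 = 10101001 (10xxxxxx ✓), payload 101001.
Concatenate: 0011000011101001 = 0x30E9 (16 bits → U+30E9).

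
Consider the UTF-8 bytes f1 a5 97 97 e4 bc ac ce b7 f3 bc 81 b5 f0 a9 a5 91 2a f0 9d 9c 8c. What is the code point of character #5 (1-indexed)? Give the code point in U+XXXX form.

Offset 0: leading byte 0xF1 = 11110001 → 4-byte char #1 = F1 A5 97 97.
Offset 4: leading byte 0xE4 = 11100100 → 3-byte char #2 = E4 BC AC.
Offset 7: leading byte 0xCE = 11001110 → 2-byte char #3 = CE B7.
Offset 9: leading byte 0xF3 = 11110011 → 4-byte char #4 = F3 BC 81 B5.
Offset 13: leading byte 0xF0 = 11110000 → 4-byte char #5 = F0 A9 A5 91.
Leading byte 0xF0 = 11110000 matches 11110xxx → 4-byte sequence.
Byte 1: 0xF0 = 11110000, payload 000 (3 bits).
Byte 2: 0xA9 = 10101001 (10xxxxxx ✓), payload 101001.
Byte 3: 0xA5 = 10100101 (10xxxxxx ✓), payload 100101.
Byte 4: 0x91 = 10010001 (10xxxxxx ✓), payload 010001.
Concatenate: 000101001100101010001 = 0x29951 (21 bits → U+29951).

U+29951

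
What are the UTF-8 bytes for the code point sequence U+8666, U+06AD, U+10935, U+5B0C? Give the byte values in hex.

E8 99 A6 DA AD F0 90 A4 B5 E5 AC 8C

U+8666: 3-byte form → E8 99 A6.
U+06AD: 2-byte form → DA AD.
U+10935: 4-byte form → F0 90 A4 B5.
U+5B0C: 3-byte form → E5 AC 8C.
Concatenated (12 bytes): E8 99 A6 DA AD F0 90 A4 B5 E5 AC 8C.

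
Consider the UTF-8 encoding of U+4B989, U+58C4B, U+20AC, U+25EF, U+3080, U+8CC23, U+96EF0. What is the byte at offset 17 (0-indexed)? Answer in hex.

U+4B989 → 4-byte form F1 8B A6 89 at offsets 0–3.
U+58C4B → 4-byte form F1 98 B1 8B at offsets 4–7.
U+20AC → 3-byte form E2 82 AC at offsets 8–10.
U+25EF → 3-byte form E2 97 AF at offsets 11–13.
U+3080 → 3-byte form E3 82 80 at offsets 14–16.
U+8CC23 → 4-byte form F2 8C B0 A3 at offsets 17–20.
Offset 17 falls in char 6's range; it's byte 1 of F2 8C B0 A3 = 0xF2.

0xF2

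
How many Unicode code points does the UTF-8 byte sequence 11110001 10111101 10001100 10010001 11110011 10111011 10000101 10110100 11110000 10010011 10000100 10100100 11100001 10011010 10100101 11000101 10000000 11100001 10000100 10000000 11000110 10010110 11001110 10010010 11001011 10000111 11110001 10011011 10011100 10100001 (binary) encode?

10

Byte at offset 0: 0xF1 = 11110001 → 4-byte char (#1). Advance 4.
Byte at offset 4: 0xF3 = 11110011 → 4-byte char (#2). Advance 4.
Byte at offset 8: 0xF0 = 11110000 → 4-byte char (#3). Advance 4.
Byte at offset 12: 0xE1 = 11100001 → 3-byte char (#4). Advance 3.
Byte at offset 15: 0xC5 = 11000101 → 2-byte char (#5). Advance 2.
Byte at offset 17: 0xE1 = 11100001 → 3-byte char (#6). Advance 3.
Byte at offset 20: 0xC6 = 11000110 → 2-byte char (#7). Advance 2.
Byte at offset 22: 0xCE = 11001110 → 2-byte char (#8). Advance 2.
Byte at offset 24: 0xCB = 11001011 → 2-byte char (#9). Advance 2.
Byte at offset 26: 0xF1 = 11110001 → 4-byte char (#10). Advance 4.
Reached end at offset 30 after 10 code points.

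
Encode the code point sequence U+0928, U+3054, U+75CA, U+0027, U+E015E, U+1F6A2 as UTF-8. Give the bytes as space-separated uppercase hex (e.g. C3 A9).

E0 A4 A8 E3 81 94 E7 97 8A 27 F3 A0 85 9E F0 9F 9A A2

U+0928: 3-byte form → E0 A4 A8.
U+3054: 3-byte form → E3 81 94.
U+75CA: 3-byte form → E7 97 8A.
U+0027: 1-byte form → 27.
U+E015E: 4-byte form → F3 A0 85 9E.
U+1F6A2: 4-byte form → F0 9F 9A A2.
Concatenated (18 bytes): E0 A4 A8 E3 81 94 E7 97 8A 27 F3 A0 85 9E F0 9F 9A A2.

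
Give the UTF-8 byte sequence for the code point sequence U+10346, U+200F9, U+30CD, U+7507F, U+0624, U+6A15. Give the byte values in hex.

F0 90 8D 86 F0 A0 83 B9 E3 83 8D F1 B5 81 BF D8 A4 E6 A8 95

U+10346: 4-byte form → F0 90 8D 86.
U+200F9: 4-byte form → F0 A0 83 B9.
U+30CD: 3-byte form → E3 83 8D.
U+7507F: 4-byte form → F1 B5 81 BF.
U+0624: 2-byte form → D8 A4.
U+6A15: 3-byte form → E6 A8 95.
Concatenated (20 bytes): F0 90 8D 86 F0 A0 83 B9 E3 83 8D F1 B5 81 BF D8 A4 E6 A8 95.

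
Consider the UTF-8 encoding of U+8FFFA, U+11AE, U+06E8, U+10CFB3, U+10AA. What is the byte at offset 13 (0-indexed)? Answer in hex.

U+8FFFA → 4-byte form F2 8F BF BA at offsets 0–3.
U+11AE → 3-byte form E1 86 AE at offsets 4–6.
U+06E8 → 2-byte form DB A8 at offsets 7–8.
U+10CFB3 → 4-byte form F4 8C BE B3 at offsets 9–12.
U+10AA → 3-byte form E1 82 AA at offsets 13–15.
Offset 13 falls in char 5's range; it's byte 1 of E1 82 AA = 0xE1.

0xE1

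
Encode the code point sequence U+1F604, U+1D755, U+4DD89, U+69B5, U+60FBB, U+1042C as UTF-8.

F0 9F 98 84 F0 9D 9D 95 F1 8D B6 89 E6 A6 B5 F1 A0 BE BB F0 90 90 AC

U+1F604: 4-byte form → F0 9F 98 84.
U+1D755: 4-byte form → F0 9D 9D 95.
U+4DD89: 4-byte form → F1 8D B6 89.
U+69B5: 3-byte form → E6 A6 B5.
U+60FBB: 4-byte form → F1 A0 BE BB.
U+1042C: 4-byte form → F0 90 90 AC.
Concatenated (23 bytes): F0 9F 98 84 F0 9D 9D 95 F1 8D B6 89 E6 A6 B5 F1 A0 BE BB F0 90 90 AC.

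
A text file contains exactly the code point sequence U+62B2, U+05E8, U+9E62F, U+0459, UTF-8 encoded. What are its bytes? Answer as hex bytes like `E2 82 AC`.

E6 8A B2 D7 A8 F2 9E 98 AF D1 99

U+62B2: 3-byte form → E6 8A B2.
U+05E8: 2-byte form → D7 A8.
U+9E62F: 4-byte form → F2 9E 98 AF.
U+0459: 2-byte form → D1 99.
Concatenated (11 bytes): E6 8A B2 D7 A8 F2 9E 98 AF D1 99.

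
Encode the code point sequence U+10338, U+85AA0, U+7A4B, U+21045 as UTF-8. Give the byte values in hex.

U+10338: 4-byte form → F0 90 8C B8.
U+85AA0: 4-byte form → F2 85 AA A0.
U+7A4B: 3-byte form → E7 A9 8B.
U+21045: 4-byte form → F0 A1 81 85.
Concatenated (15 bytes): F0 90 8C B8 F2 85 AA A0 E7 A9 8B F0 A1 81 85.

F0 90 8C B8 F2 85 AA A0 E7 A9 8B F0 A1 81 85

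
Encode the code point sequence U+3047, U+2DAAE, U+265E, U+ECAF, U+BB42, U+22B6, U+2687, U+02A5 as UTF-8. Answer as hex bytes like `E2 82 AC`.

U+3047: 3-byte form → E3 81 87.
U+2DAAE: 4-byte form → F0 AD AA AE.
U+265E: 3-byte form → E2 99 9E.
U+ECAF: 3-byte form → EE B2 AF.
U+BB42: 3-byte form → EB AD 82.
U+22B6: 3-byte form → E2 8A B6.
U+2687: 3-byte form → E2 9A 87.
U+02A5: 2-byte form → CA A5.
Concatenated (24 bytes): E3 81 87 F0 AD AA AE E2 99 9E EE B2 AF EB AD 82 E2 8A B6 E2 9A 87 CA A5.

E3 81 87 F0 AD AA AE E2 99 9E EE B2 AF EB AD 82 E2 8A B6 E2 9A 87 CA A5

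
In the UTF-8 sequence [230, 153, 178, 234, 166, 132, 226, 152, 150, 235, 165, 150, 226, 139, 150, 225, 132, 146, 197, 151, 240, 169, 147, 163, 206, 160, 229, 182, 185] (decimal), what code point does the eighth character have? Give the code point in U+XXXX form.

U+294E3

Offset 0: leading byte 0xE6 = 11100110 → 3-byte char #1 = E6 99 B2.
Offset 3: leading byte 0xEA = 11101010 → 3-byte char #2 = EA A6 84.
Offset 6: leading byte 0xE2 = 11100010 → 3-byte char #3 = E2 98 96.
Offset 9: leading byte 0xEB = 11101011 → 3-byte char #4 = EB A5 96.
Offset 12: leading byte 0xE2 = 11100010 → 3-byte char #5 = E2 8B 96.
Offset 15: leading byte 0xE1 = 11100001 → 3-byte char #6 = E1 84 92.
Offset 18: leading byte 0xC5 = 11000101 → 2-byte char #7 = C5 97.
Offset 20: leading byte 0xF0 = 11110000 → 4-byte char #8 = F0 A9 93 A3.
Leading byte 0xF0 = 11110000 matches 11110xxx → 4-byte sequence.
Byte 1: 0xF0 = 11110000, payload 000 (3 bits).
Byte 2: 0xA9 = 10101001 (10xxxxxx ✓), payload 101001.
Byte 3: 0x93 = 10010011 (10xxxxxx ✓), payload 010011.
Byte 4: 0xA3 = 10100011 (10xxxxxx ✓), payload 100011.
Concatenate: 000101001010011100011 = 0x294E3 (21 bits → U+294E3).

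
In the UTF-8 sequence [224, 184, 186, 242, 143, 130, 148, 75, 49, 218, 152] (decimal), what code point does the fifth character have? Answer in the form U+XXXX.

Offset 0: leading byte 0xE0 = 11100000 → 3-byte char #1 = E0 B8 BA.
Offset 3: leading byte 0xF2 = 11110010 → 4-byte char #2 = F2 8F 82 94.
Offset 7: leading byte 0x4B = 01001011 → 1-byte char #3 = 4B.
Offset 8: leading byte 0x31 = 00110001 → 1-byte char #4 = 31.
Offset 9: leading byte 0xDA = 11011010 → 2-byte char #5 = DA 98.
Leading byte 0xDA = 11011010 matches 110xxxxx → 2-byte sequence.
Byte 1: 0xDA = 11011010, payload 11010 (5 bits).
Byte 2: 0x98 = 10011000 (10xxxxxx ✓), payload 011000.
Concatenate: 11010011000 = 0x698 (11 bits → U+0698).

U+0698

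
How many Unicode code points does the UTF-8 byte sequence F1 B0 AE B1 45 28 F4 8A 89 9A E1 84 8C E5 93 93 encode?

6

Byte at offset 0: 0xF1 = 11110001 → 4-byte char (#1). Advance 4.
Byte at offset 4: 0x45 = 01000101 → 1-byte char (#2). Advance 1.
Byte at offset 5: 0x28 = 00101000 → 1-byte char (#3). Advance 1.
Byte at offset 6: 0xF4 = 11110100 → 4-byte char (#4). Advance 4.
Byte at offset 10: 0xE1 = 11100001 → 3-byte char (#5). Advance 3.
Byte at offset 13: 0xE5 = 11100101 → 3-byte char (#6). Advance 3.
Reached end at offset 16 after 6 code points.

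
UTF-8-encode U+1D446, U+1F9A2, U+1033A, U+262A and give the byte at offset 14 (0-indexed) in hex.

0xAA

U+1D446 → 4-byte form F0 9D 91 86 at offsets 0–3.
U+1F9A2 → 4-byte form F0 9F A6 A2 at offsets 4–7.
U+1033A → 4-byte form F0 90 8C BA at offsets 8–11.
U+262A → 3-byte form E2 98 AA at offsets 12–14.
Offset 14 falls in char 4's range; it's byte 3 of E2 98 AA = 0xAA.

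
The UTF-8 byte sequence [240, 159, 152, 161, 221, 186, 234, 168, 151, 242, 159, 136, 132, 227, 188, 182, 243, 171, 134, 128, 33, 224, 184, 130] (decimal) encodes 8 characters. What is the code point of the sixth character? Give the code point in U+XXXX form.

Offset 0: leading byte 0xF0 = 11110000 → 4-byte char #1 = F0 9F 98 A1.
Offset 4: leading byte 0xDD = 11011101 → 2-byte char #2 = DD BA.
Offset 6: leading byte 0xEA = 11101010 → 3-byte char #3 = EA A8 97.
Offset 9: leading byte 0xF2 = 11110010 → 4-byte char #4 = F2 9F 88 84.
Offset 13: leading byte 0xE3 = 11100011 → 3-byte char #5 = E3 BC B6.
Offset 16: leading byte 0xF3 = 11110011 → 4-byte char #6 = F3 AB 86 80.
Leading byte 0xF3 = 11110011 matches 11110xxx → 4-byte sequence.
Byte 1: 0xF3 = 11110011, payload 011 (3 bits).
Byte 2: 0xAB = 10101011 (10xxxxxx ✓), payload 101011.
Byte 3: 0x86 = 10000110 (10xxxxxx ✓), payload 000110.
Byte 4: 0x80 = 10000000 (10xxxxxx ✓), payload 000000.
Concatenate: 011101011000110000000 = 0xEB180 (21 bits → U+EB180).

U+EB180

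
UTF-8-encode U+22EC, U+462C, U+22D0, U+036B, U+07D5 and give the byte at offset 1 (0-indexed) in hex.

U+22EC → 3-byte form E2 8B AC at offsets 0–2.
Offset 1 falls in char 1's range; it's byte 2 of E2 8B AC = 0x8B.

0x8B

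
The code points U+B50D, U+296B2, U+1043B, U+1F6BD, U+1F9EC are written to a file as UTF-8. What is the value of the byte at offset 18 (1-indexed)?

1-indexed offset 18 is 0-indexed offset 17.
U+B50D → 3-byte form EB 94 8D at offsets 0–2.
U+296B2 → 4-byte form F0 A9 9A B2 at offsets 3–6.
U+1043B → 4-byte form F0 90 90 BB at offsets 7–10.
U+1F6BD → 4-byte form F0 9F 9A BD at offsets 11–14.
U+1F9EC → 4-byte form F0 9F A7 AC at offsets 15–18.
Offset 17 falls in char 5's range; it's byte 3 of F0 9F A7 AC = 0xA7.

0xA7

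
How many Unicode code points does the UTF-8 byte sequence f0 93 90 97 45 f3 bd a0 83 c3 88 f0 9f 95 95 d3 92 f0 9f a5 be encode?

7

Byte at offset 0: 0xF0 = 11110000 → 4-byte char (#1). Advance 4.
Byte at offset 4: 0x45 = 01000101 → 1-byte char (#2). Advance 1.
Byte at offset 5: 0xF3 = 11110011 → 4-byte char (#3). Advance 4.
Byte at offset 9: 0xC3 = 11000011 → 2-byte char (#4). Advance 2.
Byte at offset 11: 0xF0 = 11110000 → 4-byte char (#5). Advance 4.
Byte at offset 15: 0xD3 = 11010011 → 2-byte char (#6). Advance 2.
Byte at offset 17: 0xF0 = 11110000 → 4-byte char (#7). Advance 4.
Reached end at offset 21 after 7 code points.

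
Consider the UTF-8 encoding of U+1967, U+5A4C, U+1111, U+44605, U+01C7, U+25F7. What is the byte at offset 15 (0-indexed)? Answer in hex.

0xE2

U+1967 → 3-byte form E1 A5 A7 at offsets 0–2.
U+5A4C → 3-byte form E5 A9 8C at offsets 3–5.
U+1111 → 3-byte form E1 84 91 at offsets 6–8.
U+44605 → 4-byte form F1 84 98 85 at offsets 9–12.
U+01C7 → 2-byte form C7 87 at offsets 13–14.
U+25F7 → 3-byte form E2 97 B7 at offsets 15–17.
Offset 15 falls in char 6's range; it's byte 1 of E2 97 B7 = 0xE2.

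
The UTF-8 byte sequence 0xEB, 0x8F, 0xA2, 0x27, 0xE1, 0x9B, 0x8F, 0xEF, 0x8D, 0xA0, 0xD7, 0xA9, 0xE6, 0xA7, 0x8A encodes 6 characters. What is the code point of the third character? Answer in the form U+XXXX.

U+16CF

Offset 0: leading byte 0xEB = 11101011 → 3-byte char #1 = EB 8F A2.
Offset 3: leading byte 0x27 = 00100111 → 1-byte char #2 = 27.
Offset 4: leading byte 0xE1 = 11100001 → 3-byte char #3 = E1 9B 8F.
Leading byte 0xE1 = 11100001 matches 1110xxxx → 3-byte sequence.
Byte 1: 0xE1 = 11100001, payload 0001 (4 bits).
Byte 2: 0x9B = 10011011 (10xxxxxx ✓), payload 011011.
Byte 3: 0x8F = 10001111 (10xxxxxx ✓), payload 001111.
Concatenate: 0001011011001111 = 0x16CF (16 bits → U+16CF).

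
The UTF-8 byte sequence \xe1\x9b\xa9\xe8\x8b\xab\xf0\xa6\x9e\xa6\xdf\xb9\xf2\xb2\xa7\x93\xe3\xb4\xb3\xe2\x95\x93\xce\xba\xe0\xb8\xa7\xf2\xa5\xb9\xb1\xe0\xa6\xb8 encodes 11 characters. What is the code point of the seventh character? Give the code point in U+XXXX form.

Offset 0: leading byte 0xE1 = 11100001 → 3-byte char #1 = E1 9B A9.
Offset 3: leading byte 0xE8 = 11101000 → 3-byte char #2 = E8 8B AB.
Offset 6: leading byte 0xF0 = 11110000 → 4-byte char #3 = F0 A6 9E A6.
Offset 10: leading byte 0xDF = 11011111 → 2-byte char #4 = DF B9.
Offset 12: leading byte 0xF2 = 11110010 → 4-byte char #5 = F2 B2 A7 93.
Offset 16: leading byte 0xE3 = 11100011 → 3-byte char #6 = E3 B4 B3.
Offset 19: leading byte 0xE2 = 11100010 → 3-byte char #7 = E2 95 93.
Leading byte 0xE2 = 11100010 matches 1110xxxx → 3-byte sequence.
Byte 1: 0xE2 = 11100010, payload 0010 (4 bits).
Byte 2: 0x95 = 10010101 (10xxxxxx ✓), payload 010101.
Byte 3: 0x93 = 10010011 (10xxxxxx ✓), payload 010011.
Concatenate: 0010010101010011 = 0x2553 (16 bits → U+2553).

U+2553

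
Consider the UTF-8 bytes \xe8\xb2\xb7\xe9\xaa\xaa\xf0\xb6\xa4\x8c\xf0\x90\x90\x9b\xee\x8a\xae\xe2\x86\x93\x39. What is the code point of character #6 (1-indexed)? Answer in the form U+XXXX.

Offset 0: leading byte 0xE8 = 11101000 → 3-byte char #1 = E8 B2 B7.
Offset 3: leading byte 0xE9 = 11101001 → 3-byte char #2 = E9 AA AA.
Offset 6: leading byte 0xF0 = 11110000 → 4-byte char #3 = F0 B6 A4 8C.
Offset 10: leading byte 0xF0 = 11110000 → 4-byte char #4 = F0 90 90 9B.
Offset 14: leading byte 0xEE = 11101110 → 3-byte char #5 = EE 8A AE.
Offset 17: leading byte 0xE2 = 11100010 → 3-byte char #6 = E2 86 93.
Leading byte 0xE2 = 11100010 matches 1110xxxx → 3-byte sequence.
Byte 1: 0xE2 = 11100010, payload 0010 (4 bits).
Byte 2: 0x86 = 10000110 (10xxxxxx ✓), payload 000110.
Byte 3: 0x93 = 10010011 (10xxxxxx ✓), payload 010011.
Concatenate: 0010000110010011 = 0x2193 (16 bits → U+2193).

U+2193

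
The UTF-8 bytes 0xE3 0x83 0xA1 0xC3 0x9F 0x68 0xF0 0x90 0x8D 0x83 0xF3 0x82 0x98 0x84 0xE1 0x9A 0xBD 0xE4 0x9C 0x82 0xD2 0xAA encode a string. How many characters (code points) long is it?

8

Byte at offset 0: 0xE3 = 11100011 → 3-byte char (#1). Advance 3.
Byte at offset 3: 0xC3 = 11000011 → 2-byte char (#2). Advance 2.
Byte at offset 5: 0x68 = 01101000 → 1-byte char (#3). Advance 1.
Byte at offset 6: 0xF0 = 11110000 → 4-byte char (#4). Advance 4.
Byte at offset 10: 0xF3 = 11110011 → 4-byte char (#5). Advance 4.
Byte at offset 14: 0xE1 = 11100001 → 3-byte char (#6). Advance 3.
Byte at offset 17: 0xE4 = 11100100 → 3-byte char (#7). Advance 3.
Byte at offset 20: 0xD2 = 11010010 → 2-byte char (#8). Advance 2.
Reached end at offset 22 after 8 code points.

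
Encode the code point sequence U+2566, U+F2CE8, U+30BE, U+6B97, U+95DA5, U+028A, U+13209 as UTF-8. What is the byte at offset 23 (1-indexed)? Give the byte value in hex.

1-indexed offset 23 is 0-indexed offset 22.
U+2566 → 3-byte form E2 95 A6 at offsets 0–2.
U+F2CE8 → 4-byte form F3 B2 B3 A8 at offsets 3–6.
U+30BE → 3-byte form E3 82 BE at offsets 7–9.
U+6B97 → 3-byte form E6 AE 97 at offsets 10–12.
U+95DA5 → 4-byte form F2 95 B6 A5 at offsets 13–16.
U+028A → 2-byte form CA 8A at offsets 17–18.
U+13209 → 4-byte form F0 93 88 89 at offsets 19–22.
Offset 22 falls in char 7's range; it's byte 4 of F0 93 88 89 = 0x89.

0x89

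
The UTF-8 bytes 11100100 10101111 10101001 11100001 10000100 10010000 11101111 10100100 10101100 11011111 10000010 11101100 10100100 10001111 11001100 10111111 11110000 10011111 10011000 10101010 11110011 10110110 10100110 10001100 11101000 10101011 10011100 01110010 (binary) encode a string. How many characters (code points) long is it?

10

Byte at offset 0: 0xE4 = 11100100 → 3-byte char (#1). Advance 3.
Byte at offset 3: 0xE1 = 11100001 → 3-byte char (#2). Advance 3.
Byte at offset 6: 0xEF = 11101111 → 3-byte char (#3). Advance 3.
Byte at offset 9: 0xDF = 11011111 → 2-byte char (#4). Advance 2.
Byte at offset 11: 0xEC = 11101100 → 3-byte char (#5). Advance 3.
Byte at offset 14: 0xCC = 11001100 → 2-byte char (#6). Advance 2.
Byte at offset 16: 0xF0 = 11110000 → 4-byte char (#7). Advance 4.
Byte at offset 20: 0xF3 = 11110011 → 4-byte char (#8). Advance 4.
Byte at offset 24: 0xE8 = 11101000 → 3-byte char (#9). Advance 3.
Byte at offset 27: 0x72 = 01110010 → 1-byte char (#10). Advance 1.
Reached end at offset 28 after 10 code points.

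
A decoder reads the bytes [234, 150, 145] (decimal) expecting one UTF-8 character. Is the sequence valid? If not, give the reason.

Leading byte 0xEA = 11101010 → 3-byte form.
Continuation bytes 0x96=10010110, 0x91=10010001 all match 10xxxxxx.
Decoded value 0xA591 is ≥ 0x800 (shortest form) and not a surrogate.

valid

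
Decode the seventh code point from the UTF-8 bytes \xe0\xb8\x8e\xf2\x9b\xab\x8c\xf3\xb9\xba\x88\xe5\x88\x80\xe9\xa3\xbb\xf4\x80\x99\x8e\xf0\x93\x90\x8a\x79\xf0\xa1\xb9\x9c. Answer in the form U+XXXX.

U+1340A

Offset 0: leading byte 0xE0 = 11100000 → 3-byte char #1 = E0 B8 8E.
Offset 3: leading byte 0xF2 = 11110010 → 4-byte char #2 = F2 9B AB 8C.
Offset 7: leading byte 0xF3 = 11110011 → 4-byte char #3 = F3 B9 BA 88.
Offset 11: leading byte 0xE5 = 11100101 → 3-byte char #4 = E5 88 80.
Offset 14: leading byte 0xE9 = 11101001 → 3-byte char #5 = E9 A3 BB.
Offset 17: leading byte 0xF4 = 11110100 → 4-byte char #6 = F4 80 99 8E.
Offset 21: leading byte 0xF0 = 11110000 → 4-byte char #7 = F0 93 90 8A.
Leading byte 0xF0 = 11110000 matches 11110xxx → 4-byte sequence.
Byte 1: 0xF0 = 11110000, payload 000 (3 bits).
Byte 2: 0x93 = 10010011 (10xxxxxx ✓), payload 010011.
Byte 3: 0x90 = 10010000 (10xxxxxx ✓), payload 010000.
Byte 4: 0x8A = 10001010 (10xxxxxx ✓), payload 001010.
Concatenate: 000010011010000001010 = 0x1340A (21 bits → U+1340A).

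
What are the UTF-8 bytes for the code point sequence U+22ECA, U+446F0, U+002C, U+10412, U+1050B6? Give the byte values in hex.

F0 A2 BB 8A F1 84 9B B0 2C F0 90 90 92 F4 85 82 B6

U+22ECA: 4-byte form → F0 A2 BB 8A.
U+446F0: 4-byte form → F1 84 9B B0.
U+002C: 1-byte form → 2C.
U+10412: 4-byte form → F0 90 90 92.
U+1050B6: 4-byte form → F4 85 82 B6.
Concatenated (17 bytes): F0 A2 BB 8A F1 84 9B B0 2C F0 90 90 92 F4 85 82 B6.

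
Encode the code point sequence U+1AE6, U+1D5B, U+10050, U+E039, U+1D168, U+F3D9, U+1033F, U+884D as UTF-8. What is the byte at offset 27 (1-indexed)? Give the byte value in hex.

1-indexed offset 27 is 0-indexed offset 26.
U+1AE6 → 3-byte form E1 AB A6 at offsets 0–2.
U+1D5B → 3-byte form E1 B5 9B at offsets 3–5.
U+10050 → 4-byte form F0 90 81 90 at offsets 6–9.
U+E039 → 3-byte form EE 80 B9 at offsets 10–12.
U+1D168 → 4-byte form F0 9D 85 A8 at offsets 13–16.
U+F3D9 → 3-byte form EF 8F 99 at offsets 17–19.
U+1033F → 4-byte form F0 90 8C BF at offsets 20–23.
U+884D → 3-byte form E8 A1 8D at offsets 24–26.
Offset 26 falls in char 8's range; it's byte 3 of E8 A1 8D = 0x8D.

0x8D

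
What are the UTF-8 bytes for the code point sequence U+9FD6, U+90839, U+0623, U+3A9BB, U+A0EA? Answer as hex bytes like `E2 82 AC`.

E9 BF 96 F2 90 A0 B9 D8 A3 F0 BA A6 BB EA 83 AA

U+9FD6: 3-byte form → E9 BF 96.
U+90839: 4-byte form → F2 90 A0 B9.
U+0623: 2-byte form → D8 A3.
U+3A9BB: 4-byte form → F0 BA A6 BB.
U+A0EA: 3-byte form → EA 83 AA.
Concatenated (16 bytes): E9 BF 96 F2 90 A0 B9 D8 A3 F0 BA A6 BB EA 83 AA.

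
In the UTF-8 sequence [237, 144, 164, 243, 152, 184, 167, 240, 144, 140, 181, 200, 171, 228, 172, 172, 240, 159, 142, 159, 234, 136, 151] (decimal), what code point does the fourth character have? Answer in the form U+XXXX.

Offset 0: leading byte 0xED = 11101101 → 3-byte char #1 = ED 90 A4.
Offset 3: leading byte 0xF3 = 11110011 → 4-byte char #2 = F3 98 B8 A7.
Offset 7: leading byte 0xF0 = 11110000 → 4-byte char #3 = F0 90 8C B5.
Offset 11: leading byte 0xC8 = 11001000 → 2-byte char #4 = C8 AB.
Leading byte 0xC8 = 11001000 matches 110xxxxx → 2-byte sequence.
Byte 1: 0xC8 = 11001000, payload 01000 (5 bits).
Byte 2: 0xAB = 10101011 (10xxxxxx ✓), payload 101011.
Concatenate: 01000101011 = 0x22B (11 bits → U+022B).

U+022B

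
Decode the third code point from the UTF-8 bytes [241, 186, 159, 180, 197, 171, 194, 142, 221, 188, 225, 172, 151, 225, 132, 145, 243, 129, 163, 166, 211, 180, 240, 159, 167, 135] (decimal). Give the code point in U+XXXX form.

U+008E

Offset 0: leading byte 0xF1 = 11110001 → 4-byte char #1 = F1 BA 9F B4.
Offset 4: leading byte 0xC5 = 11000101 → 2-byte char #2 = C5 AB.
Offset 6: leading byte 0xC2 = 11000010 → 2-byte char #3 = C2 8E.
Leading byte 0xC2 = 11000010 matches 110xxxxx → 2-byte sequence.
Byte 1: 0xC2 = 11000010, payload 00010 (5 bits).
Byte 2: 0x8E = 10001110 (10xxxxxx ✓), payload 001110.
Concatenate: 00010001110 = 0x8E (11 bits → U+008E).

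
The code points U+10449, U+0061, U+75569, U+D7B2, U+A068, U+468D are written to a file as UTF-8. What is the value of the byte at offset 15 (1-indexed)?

0xA8

1-indexed offset 15 is 0-indexed offset 14.
U+10449 → 4-byte form F0 90 91 89 at offsets 0–3.
U+0061 → 1-byte form 61 at offsets 4–4.
U+75569 → 4-byte form F1 B5 95 A9 at offsets 5–8.
U+D7B2 → 3-byte form ED 9E B2 at offsets 9–11.
U+A068 → 3-byte form EA 81 A8 at offsets 12–14.
Offset 14 falls in char 5's range; it's byte 3 of EA 81 A8 = 0xA8.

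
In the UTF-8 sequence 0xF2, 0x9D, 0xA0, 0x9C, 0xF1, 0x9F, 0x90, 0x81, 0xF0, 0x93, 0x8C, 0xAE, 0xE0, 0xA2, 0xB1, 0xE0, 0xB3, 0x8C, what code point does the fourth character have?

U+08B1

Offset 0: leading byte 0xF2 = 11110010 → 4-byte char #1 = F2 9D A0 9C.
Offset 4: leading byte 0xF1 = 11110001 → 4-byte char #2 = F1 9F 90 81.
Offset 8: leading byte 0xF0 = 11110000 → 4-byte char #3 = F0 93 8C AE.
Offset 12: leading byte 0xE0 = 11100000 → 3-byte char #4 = E0 A2 B1.
Leading byte 0xE0 = 11100000 matches 1110xxxx → 3-byte sequence.
Byte 1: 0xE0 = 11100000, payload 0000 (4 bits).
Byte 2: 0xA2 = 10100010 (10xxxxxx ✓), payload 100010.
Byte 3: 0xB1 = 10110001 (10xxxxxx ✓), payload 110001.
Concatenate: 0000100010110001 = 0x8B1 (16 bits → U+08B1).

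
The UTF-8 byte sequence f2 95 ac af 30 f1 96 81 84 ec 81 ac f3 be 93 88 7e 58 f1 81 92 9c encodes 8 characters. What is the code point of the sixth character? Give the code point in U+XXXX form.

U+007E

Offset 0: leading byte 0xF2 = 11110010 → 4-byte char #1 = F2 95 AC AF.
Offset 4: leading byte 0x30 = 00110000 → 1-byte char #2 = 30.
Offset 5: leading byte 0xF1 = 11110001 → 4-byte char #3 = F1 96 81 84.
Offset 9: leading byte 0xEC = 11101100 → 3-byte char #4 = EC 81 AC.
Offset 12: leading byte 0xF3 = 11110011 → 4-byte char #5 = F3 BE 93 88.
Offset 16: leading byte 0x7E = 01111110 → 1-byte char #6 = 7E.
Leading byte 0x7E = 01111110 matches 0xxxxxxx → 1-byte sequence.
Byte 1: 0x7E = 01111110, payload 1111110 (7 bits).
Concatenate: 1111110 = 0x7E (7 bits → U+007E).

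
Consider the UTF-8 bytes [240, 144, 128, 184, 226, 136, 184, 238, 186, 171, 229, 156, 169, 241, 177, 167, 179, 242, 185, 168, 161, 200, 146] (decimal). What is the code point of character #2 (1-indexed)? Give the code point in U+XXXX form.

Offset 0: leading byte 0xF0 = 11110000 → 4-byte char #1 = F0 90 80 B8.
Offset 4: leading byte 0xE2 = 11100010 → 3-byte char #2 = E2 88 B8.
Leading byte 0xE2 = 11100010 matches 1110xxxx → 3-byte sequence.
Byte 1: 0xE2 = 11100010, payload 0010 (4 bits).
Byte 2: 0x88 = 10001000 (10xxxxxx ✓), payload 001000.
Byte 3: 0xB8 = 10111000 (10xxxxxx ✓), payload 111000.
Concatenate: 0010001000111000 = 0x2238 (16 bits → U+2238).

U+2238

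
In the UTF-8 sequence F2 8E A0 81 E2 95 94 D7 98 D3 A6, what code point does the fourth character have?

Offset 0: leading byte 0xF2 = 11110010 → 4-byte char #1 = F2 8E A0 81.
Offset 4: leading byte 0xE2 = 11100010 → 3-byte char #2 = E2 95 94.
Offset 7: leading byte 0xD7 = 11010111 → 2-byte char #3 = D7 98.
Offset 9: leading byte 0xD3 = 11010011 → 2-byte char #4 = D3 A6.
Leading byte 0xD3 = 11010011 matches 110xxxxx → 2-byte sequence.
Byte 1: 0xD3 = 11010011, payload 10011 (5 bits).
Byte 2: 0xA6 = 10100110 (10xxxxxx ✓), payload 100110.
Concatenate: 10011100110 = 0x4E6 (11 bits → U+04E6).

U+04E6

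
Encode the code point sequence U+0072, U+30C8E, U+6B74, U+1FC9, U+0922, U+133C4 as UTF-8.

U+0072: 1-byte form → 72.
U+30C8E: 4-byte form → F0 B0 B2 8E.
U+6B74: 3-byte form → E6 AD B4.
U+1FC9: 3-byte form → E1 BF 89.
U+0922: 3-byte form → E0 A4 A2.
U+133C4: 4-byte form → F0 93 8F 84.
Concatenated (18 bytes): 72 F0 B0 B2 8E E6 AD B4 E1 BF 89 E0 A4 A2 F0 93 8F 84.

72 F0 B0 B2 8E E6 AD B4 E1 BF 89 E0 A4 A2 F0 93 8F 84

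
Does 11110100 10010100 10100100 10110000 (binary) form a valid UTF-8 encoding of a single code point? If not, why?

invalid (encodes a value above U+10FFFF)

Leading byte 0xF4 = 11110100 → 4-byte form.
Payload = 0x114930, which exceeds U+10FFFF, the maximum Unicode code point. (Leading bytes F5–FF, or F4 followed by ≥ 0x90, are invalid.)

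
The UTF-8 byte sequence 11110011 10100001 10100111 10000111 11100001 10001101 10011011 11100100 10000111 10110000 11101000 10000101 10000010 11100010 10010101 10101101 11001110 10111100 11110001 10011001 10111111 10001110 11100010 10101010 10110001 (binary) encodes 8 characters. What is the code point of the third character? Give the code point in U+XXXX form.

U+41F0

Offset 0: leading byte 0xF3 = 11110011 → 4-byte char #1 = F3 A1 A7 87.
Offset 4: leading byte 0xE1 = 11100001 → 3-byte char #2 = E1 8D 9B.
Offset 7: leading byte 0xE4 = 11100100 → 3-byte char #3 = E4 87 B0.
Leading byte 0xE4 = 11100100 matches 1110xxxx → 3-byte sequence.
Byte 1: 0xE4 = 11100100, payload 0100 (4 bits).
Byte 2: 0x87 = 10000111 (10xxxxxx ✓), payload 000111.
Byte 3: 0xB0 = 10110000 (10xxxxxx ✓), payload 110000.
Concatenate: 0100000111110000 = 0x41F0 (16 bits → U+41F0).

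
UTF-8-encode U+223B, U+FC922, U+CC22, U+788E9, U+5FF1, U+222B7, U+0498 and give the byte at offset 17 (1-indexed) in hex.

1-indexed offset 17 is 0-indexed offset 16.
U+223B → 3-byte form E2 88 BB at offsets 0–2.
U+FC922 → 4-byte form F3 BC A4 A2 at offsets 3–6.
U+CC22 → 3-byte form EC B0 A2 at offsets 7–9.
U+788E9 → 4-byte form F1 B8 A3 A9 at offsets 10–13.
U+5FF1 → 3-byte form E5 BF B1 at offsets 14–16.
Offset 16 falls in char 5's range; it's byte 3 of E5 BF B1 = 0xB1.

0xB1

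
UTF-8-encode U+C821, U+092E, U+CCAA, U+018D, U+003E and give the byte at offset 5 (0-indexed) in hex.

U+C821 → 3-byte form EC A0 A1 at offsets 0–2.
U+092E → 3-byte form E0 A4 AE at offsets 3–5.
Offset 5 falls in char 2's range; it's byte 3 of E0 A4 AE = 0xAE.

0xAE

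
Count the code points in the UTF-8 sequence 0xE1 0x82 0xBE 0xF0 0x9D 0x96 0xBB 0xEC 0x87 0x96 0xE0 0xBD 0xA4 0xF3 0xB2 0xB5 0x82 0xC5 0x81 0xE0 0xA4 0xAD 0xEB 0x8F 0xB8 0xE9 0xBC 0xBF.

9

Byte at offset 0: 0xE1 = 11100001 → 3-byte char (#1). Advance 3.
Byte at offset 3: 0xF0 = 11110000 → 4-byte char (#2). Advance 4.
Byte at offset 7: 0xEC = 11101100 → 3-byte char (#3). Advance 3.
Byte at offset 10: 0xE0 = 11100000 → 3-byte char (#4). Advance 3.
Byte at offset 13: 0xF3 = 11110011 → 4-byte char (#5). Advance 4.
Byte at offset 17: 0xC5 = 11000101 → 2-byte char (#6). Advance 2.
Byte at offset 19: 0xE0 = 11100000 → 3-byte char (#7). Advance 3.
Byte at offset 22: 0xEB = 11101011 → 3-byte char (#8). Advance 3.
Byte at offset 25: 0xE9 = 11101001 → 3-byte char (#9). Advance 3.
Reached end at offset 28 after 9 code points.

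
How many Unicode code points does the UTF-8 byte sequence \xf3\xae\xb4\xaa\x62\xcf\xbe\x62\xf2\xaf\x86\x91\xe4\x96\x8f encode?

6

Byte at offset 0: 0xF3 = 11110011 → 4-byte char (#1). Advance 4.
Byte at offset 4: 0x62 = 01100010 → 1-byte char (#2). Advance 1.
Byte at offset 5: 0xCF = 11001111 → 2-byte char (#3). Advance 2.
Byte at offset 7: 0x62 = 01100010 → 1-byte char (#4). Advance 1.
Byte at offset 8: 0xF2 = 11110010 → 4-byte char (#5). Advance 4.
Byte at offset 12: 0xE4 = 11100100 → 3-byte char (#6). Advance 3.
Reached end at offset 15 after 6 code points.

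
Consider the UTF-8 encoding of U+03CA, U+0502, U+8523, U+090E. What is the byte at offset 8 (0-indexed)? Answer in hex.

U+03CA → 2-byte form CF 8A at offsets 0–1.
U+0502 → 2-byte form D4 82 at offsets 2–3.
U+8523 → 3-byte form E8 94 A3 at offsets 4–6.
U+090E → 3-byte form E0 A4 8E at offsets 7–9.
Offset 8 falls in char 4's range; it's byte 2 of E0 A4 8E = 0xA4.

0xA4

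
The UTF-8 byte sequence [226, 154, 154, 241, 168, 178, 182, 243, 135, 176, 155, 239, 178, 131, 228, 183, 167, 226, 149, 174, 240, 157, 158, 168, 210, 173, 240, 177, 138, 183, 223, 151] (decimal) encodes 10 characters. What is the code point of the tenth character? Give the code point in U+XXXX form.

U+07D7

Offset 0: leading byte 0xE2 = 11100010 → 3-byte char #1 = E2 9A 9A.
Offset 3: leading byte 0xF1 = 11110001 → 4-byte char #2 = F1 A8 B2 B6.
Offset 7: leading byte 0xF3 = 11110011 → 4-byte char #3 = F3 87 B0 9B.
Offset 11: leading byte 0xEF = 11101111 → 3-byte char #4 = EF B2 83.
Offset 14: leading byte 0xE4 = 11100100 → 3-byte char #5 = E4 B7 A7.
Offset 17: leading byte 0xE2 = 11100010 → 3-byte char #6 = E2 95 AE.
Offset 20: leading byte 0xF0 = 11110000 → 4-byte char #7 = F0 9D 9E A8.
Offset 24: leading byte 0xD2 = 11010010 → 2-byte char #8 = D2 AD.
Offset 26: leading byte 0xF0 = 11110000 → 4-byte char #9 = F0 B1 8A B7.
Offset 30: leading byte 0xDF = 11011111 → 2-byte char #10 = DF 97.
Leading byte 0xDF = 11011111 matches 110xxxxx → 2-byte sequence.
Byte 1: 0xDF = 11011111, payload 11111 (5 bits).
Byte 2: 0x97 = 10010111 (10xxxxxx ✓), payload 010111.
Concatenate: 11111010111 = 0x7D7 (11 bits → U+07D7).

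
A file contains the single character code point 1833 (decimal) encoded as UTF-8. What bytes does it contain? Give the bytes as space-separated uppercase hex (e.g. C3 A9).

DC A9

U+0729 = 0x729 = 1833 decimal. In range U+0080–U+07FF → 2-byte form: 110xxxxx 10xxxxxx.
Binary (11 bits): 11100101001.
Split 5+6: 11100 | 101001.
Byte 1: 11011100 = 0xDC.
Byte 2: 10101001 = 0xA9.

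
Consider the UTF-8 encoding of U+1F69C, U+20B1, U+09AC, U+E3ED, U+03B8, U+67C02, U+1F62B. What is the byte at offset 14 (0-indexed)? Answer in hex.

0xB8

U+1F69C → 4-byte form F0 9F 9A 9C at offsets 0–3.
U+20B1 → 3-byte form E2 82 B1 at offsets 4–6.
U+09AC → 3-byte form E0 A6 AC at offsets 7–9.
U+E3ED → 3-byte form EE 8F AD at offsets 10–12.
U+03B8 → 2-byte form CE B8 at offsets 13–14.
Offset 14 falls in char 5's range; it's byte 2 of CE B8 = 0xB8.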